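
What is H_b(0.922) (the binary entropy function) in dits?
0.1189 dits

The binary entropy function is:
H(p) = -p log(p) - (1-p) log(1-p)

H(0.922) = -0.922 × log_10(0.922) - 0.078 × log_10(0.078)
H(0.922) = 0.1189 dits

Note: Binary entropy is maximized at p=0.5 (H=1 bit) and minimized at p=0 or p=1 (H=0).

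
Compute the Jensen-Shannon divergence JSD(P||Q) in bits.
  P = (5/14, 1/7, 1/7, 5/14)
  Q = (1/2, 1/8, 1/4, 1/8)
0.0618 bits

Jensen-Shannon divergence is:
JSD(P||Q) = 0.5 × D_KL(P||M) + 0.5 × D_KL(Q||M)
where M = 0.5 × (P + Q) is the mixture distribution.

M = 0.5 × (5/14, 1/7, 1/7, 5/14) + 0.5 × (1/2, 1/8, 1/4, 1/8) = (3/7, 0.133929, 0.196429, 0.241071)

D_KL(P||M) = 0.0562 bits
D_KL(Q||M) = 0.0673 bits

JSD(P||Q) = 0.5 × 0.0562 + 0.5 × 0.0673 = 0.0618 bits

Unlike KL divergence, JSD is symmetric and bounded: 0 ≤ JSD ≤ log(2).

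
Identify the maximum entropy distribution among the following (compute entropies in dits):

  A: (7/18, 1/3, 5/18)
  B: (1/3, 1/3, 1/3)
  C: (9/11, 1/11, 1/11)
B

For a discrete distribution over n outcomes, entropy is maximized by the uniform distribution.

Computing entropies:
H(A) = 0.4731 dits
H(B) = 0.4771 dits
H(C) = 0.2606 dits

The uniform distribution (where all probabilities equal 1/3) achieves the maximum entropy of log_10(3) = 0.4771 dits.

Distribution B has the highest entropy.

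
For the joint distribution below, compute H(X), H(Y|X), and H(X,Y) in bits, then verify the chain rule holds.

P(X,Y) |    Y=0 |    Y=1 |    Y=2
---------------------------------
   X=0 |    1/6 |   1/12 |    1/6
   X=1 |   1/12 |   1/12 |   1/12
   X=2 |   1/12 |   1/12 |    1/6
H(X,Y) = 3.0850, H(X) = 1.5546, H(Y|X) = 1.5304 (all in bits)

Chain rule: H(X,Y) = H(X) + H(Y|X)

Left side — joint entropy directly:
H(X,Y) = -Σ p(x,y) log p(x,y) = 3.0850 bits

Right side — compute H(Y|X) from the conditional distributions:
P(X) = (5/12, 1/4, 1/3), so H(X) = 1.5546 bits
H(Y|X) = Σ_x P(X=x) · H(Y|X=x):
  P(Y|X=0) = (2/5, 1/5, 2/5), H(Y|X=0) = 1.5219, weight P(X=0) = 5/12
  P(Y|X=1) = (1/3, 1/3, 1/3), H(Y|X=1) = 1.5850, weight P(X=1) = 1/4
  P(Y|X=2) = (1/4, 1/4, 1/2), H(Y|X=2) = 1.5000, weight P(X=2) = 1/3
H(Y|X) = 1.5304 bits

H(X) + H(Y|X) = 1.5546 + 1.5304 = 3.0850 bits

Both sides equal 3.0850 bits. ✓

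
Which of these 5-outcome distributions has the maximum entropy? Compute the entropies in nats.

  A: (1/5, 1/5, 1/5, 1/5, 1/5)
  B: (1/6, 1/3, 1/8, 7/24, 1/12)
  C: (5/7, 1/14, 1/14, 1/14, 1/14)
A

For a discrete distribution over n outcomes, entropy is maximized by the uniform distribution.

Computing entropies:
H(A) = 1.6094 nats
H(B) = 1.4912 nats
H(C) = 0.9944 nats

The uniform distribution (where all probabilities equal 1/5) achieves the maximum entropy of log_e(5) = 1.6094 nats.

Distribution A has the highest entropy.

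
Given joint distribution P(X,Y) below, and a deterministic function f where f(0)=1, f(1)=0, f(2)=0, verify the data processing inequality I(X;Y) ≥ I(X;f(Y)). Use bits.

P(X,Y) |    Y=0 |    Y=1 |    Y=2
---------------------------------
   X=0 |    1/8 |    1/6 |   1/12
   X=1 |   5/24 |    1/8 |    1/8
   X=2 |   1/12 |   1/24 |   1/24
I(X;Y) = 0.0251, I(X;f(Y)) = 0.0132, inequality holds: 0.0251 ≥ 0.0132

Data Processing Inequality: For any Markov chain X → Y → Z, we have I(X;Y) ≥ I(X;Z).

Here Z = f(Y) is a deterministic function of Y, forming X → Y → Z.

Original I(X;Y) = 0.0251 bits

After applying f:
P(X,Z) where Z=f(Y):
- P(X,Z=0) = P(X,Y=1) + P(X,Y=2)
- P(X,Z=1) = P(X,Y=0)

I(X;Z) = I(X;f(Y)) = 0.0132 bits

Verification: 0.0251 ≥ 0.0132 ✓

Information cannot be created by processing; the function f can only lose information about X.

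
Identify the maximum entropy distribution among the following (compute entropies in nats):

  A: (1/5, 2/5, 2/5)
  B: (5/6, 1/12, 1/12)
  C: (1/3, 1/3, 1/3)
C

For a discrete distribution over n outcomes, entropy is maximized by the uniform distribution.

Computing entropies:
H(A) = 1.0549 nats
H(B) = 0.5661 nats
H(C) = 1.0986 nats

The uniform distribution (where all probabilities equal 1/3) achieves the maximum entropy of log_e(3) = 1.0986 nats.

Distribution C has the highest entropy.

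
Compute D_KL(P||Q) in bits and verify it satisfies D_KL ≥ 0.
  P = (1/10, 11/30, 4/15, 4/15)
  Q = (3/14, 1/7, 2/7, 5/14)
0.2497 bits

KL divergence satisfies the Gibbs inequality: D_KL(P||Q) ≥ 0 for all distributions P, Q.

D_KL(P||Q) = Σ p(x) log(p(x)/q(x))
Term by term:
  x=0: 1/10 × log_2[(1/10)/(3/14)] = -0.1100
  x=1: 11/30 × log_2[(11/30)/(1/7)] = 0.4986
  x=2: 4/15 × log_2[(4/15)/(2/7)] = -0.0265
  x=3: 4/15 × log_2[(4/15)/(5/14)] = -0.1124
D_KL(P||Q) = 0.2497 bits

D_KL(P||Q) = 0.2497 ≥ 0 ✓

This non-negativity is a fundamental property: relative entropy cannot be negative because it measures how different Q is from P.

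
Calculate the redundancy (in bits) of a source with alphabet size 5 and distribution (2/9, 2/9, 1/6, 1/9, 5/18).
0.0611 bits

Redundancy measures how far a source is from maximum entropy:
R = H_max - H(X)

Maximum entropy for 5 symbols: H_max = log_2(5) = 2.3219 bits
Actual entropy: H(X) = 2.2608 bits
Redundancy: R = 2.3219 - 2.2608 = 0.0611 bits

This redundancy represents potential for compression: the source could be compressed by 0.0611 bits per symbol.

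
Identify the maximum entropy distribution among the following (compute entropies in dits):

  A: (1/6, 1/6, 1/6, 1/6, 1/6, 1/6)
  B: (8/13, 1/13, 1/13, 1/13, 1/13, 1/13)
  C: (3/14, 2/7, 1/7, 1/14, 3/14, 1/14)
A

For a discrete distribution over n outcomes, entropy is maximized by the uniform distribution.

Computing entropies:
H(A) = 0.7782 dits
H(B) = 0.5582 dits
H(C) = 0.7266 dits

The uniform distribution (where all probabilities equal 1/6) achieves the maximum entropy of log_10(6) = 0.7782 dits.

Distribution A has the highest entropy.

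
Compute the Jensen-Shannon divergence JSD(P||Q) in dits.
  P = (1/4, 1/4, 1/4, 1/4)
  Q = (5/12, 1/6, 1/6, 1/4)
0.0082 dits

Jensen-Shannon divergence is:
JSD(P||Q) = 0.5 × D_KL(P||M) + 0.5 × D_KL(Q||M)
where M = 0.5 × (P + Q) is the mixture distribution.

M = 0.5 × (1/4, 1/4, 1/4, 1/4) + 0.5 × (5/12, 1/6, 1/6, 1/4) = (1/3, 5/24, 5/24, 1/4)

D_KL(P||M) = 0.0084 dits
D_KL(Q||M) = 0.0081 dits

JSD(P||Q) = 0.5 × 0.0084 + 0.5 × 0.0081 = 0.0082 dits

Unlike KL divergence, JSD is symmetric and bounded: 0 ≤ JSD ≤ log(2).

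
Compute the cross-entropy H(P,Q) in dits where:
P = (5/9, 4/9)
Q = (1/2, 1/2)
0.3010 dits

Cross-entropy: H(P,Q) = -Σ p(x) log q(x)

Alternatively: H(P,Q) = H(P) + D_KL(P||Q)
H(P) = 0.2983 dits
D_KL(P||Q) = 0.0027 dits

H(P,Q) = 0.2983 + 0.0027 = 0.3010 dits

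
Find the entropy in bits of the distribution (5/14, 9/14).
0.9403 bits

Shannon entropy is H(X) = -Σ p(x) log p(x).

For P = (5/14, 9/14):
H = -5/14 × log_2(5/14) -9/14 × log_2(9/14)
H = 0.9403 bits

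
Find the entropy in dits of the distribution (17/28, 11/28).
0.2910 dits

Shannon entropy is H(X) = -Σ p(x) log p(x).

For P = (17/28, 11/28):
H = -17/28 × log_10(17/28) -11/28 × log_10(11/28)
H = 0.2910 dits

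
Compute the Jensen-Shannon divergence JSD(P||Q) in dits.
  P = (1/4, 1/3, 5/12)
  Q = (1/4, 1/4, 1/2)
0.0021 dits

Jensen-Shannon divergence is:
JSD(P||Q) = 0.5 × D_KL(P||M) + 0.5 × D_KL(Q||M)
where M = 0.5 × (P + Q) is the mixture distribution.

M = 0.5 × (1/4, 1/3, 5/12) + 0.5 × (1/4, 1/4, 1/2) = (1/4, 7/24, 11/24)

D_KL(P||M) = 0.0021 dits
D_KL(Q||M) = 0.0022 dits

JSD(P||Q) = 0.5 × 0.0021 + 0.5 × 0.0022 = 0.0021 dits

Unlike KL divergence, JSD is symmetric and bounded: 0 ≤ JSD ≤ log(2).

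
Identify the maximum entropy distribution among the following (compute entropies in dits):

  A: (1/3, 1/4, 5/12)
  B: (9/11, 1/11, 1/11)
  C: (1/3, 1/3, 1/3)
C

For a discrete distribution over n outcomes, entropy is maximized by the uniform distribution.

Computing entropies:
H(A) = 0.4680 dits
H(B) = 0.2606 dits
H(C) = 0.4771 dits

The uniform distribution (where all probabilities equal 1/3) achieves the maximum entropy of log_10(3) = 0.4771 dits.

Distribution C has the highest entropy.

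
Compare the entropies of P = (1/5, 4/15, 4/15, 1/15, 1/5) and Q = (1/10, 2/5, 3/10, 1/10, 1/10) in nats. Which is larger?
P

Computing entropies in nats:
H(P) = 1.5292
H(Q) = 1.4185

Distribution P has higher entropy.

Intuition: The distribution closer to uniform (more spread out) has higher entropy.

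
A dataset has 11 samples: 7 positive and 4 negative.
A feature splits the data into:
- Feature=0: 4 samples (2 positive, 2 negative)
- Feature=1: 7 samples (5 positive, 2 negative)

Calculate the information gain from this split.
0.0328 bits

Information Gain = H(Y) - H(Y|Feature)

Before split:
P(positive) = 7/11 = 0.6364
H(Y) = 0.9457 bits

After split:
Feature=0: H = 1.0000 bits (weight = 4/11)
Feature=1: H = 0.8631 bits (weight = 7/11)
H(Y|Feature) = (4/11)×1.0000 + (7/11)×0.8631 = 0.9129 bits

Information Gain = 0.9457 - 0.9129 = 0.0328 bits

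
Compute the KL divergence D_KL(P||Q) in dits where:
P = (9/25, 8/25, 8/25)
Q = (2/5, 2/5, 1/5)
0.0178 dits

KL divergence: D_KL(P||Q) = Σ p(x) log(p(x)/q(x))

Computing term by term:
  x=0: 9/25 × log_10[(9/25)/(2/5)] = 9/25 × -0.0458 = -0.0165
  x=1: 8/25 × log_10[(8/25)/(2/5)] = 8/25 × -0.0969 = -0.0310
  x=2: 8/25 × log_10[(8/25)/(1/5)] = 8/25 × 0.2041 = 0.0653

D_KL(P||Q) = 0.0178 dits

Note: KL divergence is always non-negative and equals 0 iff P = Q.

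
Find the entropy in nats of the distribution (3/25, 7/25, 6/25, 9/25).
1.3212 nats

Shannon entropy is H(X) = -Σ p(x) log p(x).

For P = (3/25, 7/25, 6/25, 9/25):
H = -3/25 × log_e(3/25) -7/25 × log_e(7/25) -6/25 × log_e(6/25) -9/25 × log_e(9/25)
H = 1.3212 nats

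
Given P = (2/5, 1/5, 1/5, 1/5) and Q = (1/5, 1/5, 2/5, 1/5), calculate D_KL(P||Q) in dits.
0.0602 dits

KL divergence: D_KL(P||Q) = Σ p(x) log(p(x)/q(x))

Computing term by term:
  x=0: 2/5 × log_10[(2/5)/(1/5)] = 2/5 × 0.3010 = 0.1204
  x=1: 1/5 × log_10[(1/5)/(1/5)] = 1/5 × 0.0000 = 0.0000
  x=2: 1/5 × log_10[(1/5)/(2/5)] = 1/5 × -0.3010 = -0.0602
  x=3: 1/5 × log_10[(1/5)/(1/5)] = 1/5 × 0.0000 = 0.0000

D_KL(P||Q) = 0.0602 dits

Note: KL divergence is always non-negative and equals 0 iff P = Q.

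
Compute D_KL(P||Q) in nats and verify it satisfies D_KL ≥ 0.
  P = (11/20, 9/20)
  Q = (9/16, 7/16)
0.0003 nats

KL divergence satisfies the Gibbs inequality: D_KL(P||Q) ≥ 0 for all distributions P, Q.

D_KL(P||Q) = Σ p(x) log(p(x)/q(x))
Term by term:
  x=0: 11/20 × log_e[(11/20)/(9/16)] = -0.0124
  x=1: 9/20 × log_e[(9/20)/(7/16)] = 0.0127
D_KL(P||Q) = 0.0003 nats

D_KL(P||Q) = 0.0003 ≥ 0 ✓

This non-negativity is a fundamental property: relative entropy cannot be negative because it measures how different Q is from P.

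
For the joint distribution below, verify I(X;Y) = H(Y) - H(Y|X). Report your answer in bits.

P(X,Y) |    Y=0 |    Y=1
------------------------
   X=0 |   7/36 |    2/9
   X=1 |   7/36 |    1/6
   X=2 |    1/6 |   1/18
I(X;Y) = 0.0359 bits

Mutual information has multiple equivalent forms:
- I(X;Y) = H(X) - H(X|Y)
- I(X;Y) = H(Y) - H(Y|X)
- I(X;Y) = H(X) + H(Y) - H(X,Y)

Computing all quantities:
H(X) = 1.5391, H(Y) = 0.9911, H(X,Y) = 2.4943
H(X|Y) = 1.5032, H(Y|X) = 0.9552

Verification:
H(X) - H(X|Y) = 1.5391 - 1.5032 = 0.0359
H(Y) - H(Y|X) = 0.9911 - 0.9552 = 0.0359
H(X) + H(Y) - H(X,Y) = 1.5391 + 0.9911 - 2.4943 = 0.0359

All forms give I(X;Y) = 0.0359 bits. ✓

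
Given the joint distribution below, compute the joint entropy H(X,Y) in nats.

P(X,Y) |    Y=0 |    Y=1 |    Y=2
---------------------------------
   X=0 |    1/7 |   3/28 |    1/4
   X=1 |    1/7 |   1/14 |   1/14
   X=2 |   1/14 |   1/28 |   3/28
2.0657 nats

Joint entropy is H(X,Y) = -Σ_{x,y} p(x,y) log p(x,y).

Summing over all non-zero entries:
H(X,Y) = -[1/7·log_e(1/7) + 3/28·log_e(3/28) + 1/4·log_e(1/4) + 1/7·log_e(1/7) + 1/14·log_e(1/14) + 1/14·log_e(1/14) + 1/14·log_e(1/14) + 1/28·log_e(1/28) + 3/28·log_e(3/28)]
H(X,Y) = 2.0657 nats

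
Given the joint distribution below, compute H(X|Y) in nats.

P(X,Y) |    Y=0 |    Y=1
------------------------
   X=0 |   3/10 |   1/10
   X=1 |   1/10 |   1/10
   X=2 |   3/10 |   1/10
1.0326 nats

Using the chain rule: H(X|Y) = H(X,Y) - H(Y)

First, compute H(X,Y) = 1.6434 nats

Marginal P(Y) = (7/10, 3/10)
H(Y) = 0.6109 nats

H(X|Y) = H(X,Y) - H(Y) = 1.6434 - 0.6109 = 1.0326 nats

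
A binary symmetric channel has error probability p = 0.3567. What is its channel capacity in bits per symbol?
0.0601 bits

For a binary symmetric channel (BSC) with error probability p:
Capacity C = 1 - H(p) bits per symbol

where H(p) = -p log₂(p) - (1-p) log₂(1-p) is the binary entropy function.

H(0.3567) = 0.9399 bits
C = 1 - 0.9399 = 0.0601 bits per symbol

This means we can reliably transmit up to 0.0601 bits of information per channel use.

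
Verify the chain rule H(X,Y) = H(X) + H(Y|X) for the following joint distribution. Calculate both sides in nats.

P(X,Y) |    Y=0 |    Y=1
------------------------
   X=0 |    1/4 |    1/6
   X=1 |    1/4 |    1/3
H(X,Y) = 1.3580, H(X) = 0.6792, H(Y|X) = 0.6788 (all in nats)

Chain rule: H(X,Y) = H(X) + H(Y|X)

Left side — joint entropy directly:
H(X,Y) = -Σ p(x,y) log p(x,y) = 1.3580 nats

Right side — compute H(Y|X) from the conditional distributions:
P(X) = (5/12, 7/12), so H(X) = 0.6792 nats
H(Y|X) = Σ_x P(X=x) · H(Y|X=x):
  P(Y|X=0) = (3/5, 2/5), H(Y|X=0) = 0.6730, weight P(X=0) = 5/12
  P(Y|X=1) = (3/7, 4/7), H(Y|X=1) = 0.6829, weight P(X=1) = 7/12
H(Y|X) = 0.6788 nats

H(X) + H(Y|X) = 0.6792 + 0.6788 = 1.3580 nats

Both sides equal 1.3580 nats. ✓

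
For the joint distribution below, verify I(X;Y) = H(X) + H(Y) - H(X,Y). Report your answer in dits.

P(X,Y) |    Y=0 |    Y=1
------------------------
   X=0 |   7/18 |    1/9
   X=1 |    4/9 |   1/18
I(X;Y) = 0.0049 dits

Mutual information has multiple equivalent forms:
- I(X;Y) = H(X) - H(X|Y)
- I(X;Y) = H(Y) - H(Y|X)
- I(X;Y) = H(X) + H(Y) - H(X,Y)

Computing all quantities:
H(X) = 0.3010, H(Y) = 0.1957, H(X,Y) = 0.4918
H(X|Y) = 0.2961, H(Y|X) = 0.1908

Verification:
H(X) - H(X|Y) = 0.3010 - 0.2961 = 0.0049
H(Y) - H(Y|X) = 0.1957 - 0.1908 = 0.0049
H(X) + H(Y) - H(X,Y) = 0.3010 + 0.1957 - 0.4918 = 0.0049

All forms give I(X;Y) = 0.0049 dits. ✓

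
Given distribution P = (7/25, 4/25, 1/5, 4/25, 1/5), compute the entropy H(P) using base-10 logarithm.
0.6891 dits

Shannon entropy is H(X) = -Σ p(x) log p(x).

For P = (7/25, 4/25, 1/5, 4/25, 1/5):
H = -7/25 × log_10(7/25) -4/25 × log_10(4/25) -1/5 × log_10(1/5) -4/25 × log_10(4/25) -1/5 × log_10(1/5)
H = 0.6891 dits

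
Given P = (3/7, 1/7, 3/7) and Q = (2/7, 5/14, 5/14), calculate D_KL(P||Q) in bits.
0.1746 bits

KL divergence: D_KL(P||Q) = Σ p(x) log(p(x)/q(x))

Computing term by term:
  x=0: 3/7 × log_2[(3/7)/(2/7)] = 3/7 × 0.5850 = 0.2507
  x=1: 1/7 × log_2[(1/7)/(5/14)] = 1/7 × -1.3219 = -0.1888
  x=2: 3/7 × log_2[(3/7)/(5/14)] = 3/7 × 0.2630 = 0.1127

D_KL(P||Q) = 0.1746 bits

Note: KL divergence is always non-negative and equals 0 iff P = Q.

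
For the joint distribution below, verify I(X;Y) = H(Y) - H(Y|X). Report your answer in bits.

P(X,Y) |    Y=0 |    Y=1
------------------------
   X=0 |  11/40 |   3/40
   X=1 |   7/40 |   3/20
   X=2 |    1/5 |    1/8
I(X;Y) = 0.0357 bits

Mutual information has multiple equivalent forms:
- I(X;Y) = H(X) - H(X|Y)
- I(X;Y) = H(Y) - H(Y|X)
- I(X;Y) = H(X) + H(Y) - H(X,Y)

Computing all quantities:
H(X) = 1.5841, H(Y) = 0.9341, H(X,Y) = 2.4824
H(X|Y) = 1.5484, H(Y|X) = 0.8984

Verification:
H(X) - H(X|Y) = 1.5841 - 1.5484 = 0.0357
H(Y) - H(Y|X) = 0.9341 - 0.8984 = 0.0357
H(X) + H(Y) - H(X,Y) = 1.5841 + 0.9341 - 2.4824 = 0.0357

All forms give I(X;Y) = 0.0357 bits. ✓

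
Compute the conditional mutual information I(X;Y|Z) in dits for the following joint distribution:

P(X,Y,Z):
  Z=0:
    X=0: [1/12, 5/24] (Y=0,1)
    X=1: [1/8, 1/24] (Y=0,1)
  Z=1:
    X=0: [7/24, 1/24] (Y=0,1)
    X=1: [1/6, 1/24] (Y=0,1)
0.0218 dits

Conditional mutual information: I(X;Y|Z) = H(X|Z) + H(Y|Z) - H(X,Y|Z)

H(Z) = 0.2995
H(X,Z) = 0.5867 → H(X|Z) = 0.2872
H(Y,Z) = 0.5377 → H(Y|Z) = 0.2381
H(X,Y,Z) = 0.8030 → H(X,Y|Z) = 0.5035

I(X;Y|Z) = 0.2872 + 0.2381 - 0.5035 = 0.0218 dits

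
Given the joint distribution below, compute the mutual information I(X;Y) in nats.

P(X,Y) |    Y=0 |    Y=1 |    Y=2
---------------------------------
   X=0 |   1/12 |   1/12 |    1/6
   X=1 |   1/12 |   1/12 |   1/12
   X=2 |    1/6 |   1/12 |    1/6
0.0168 nats

Mutual information: I(X;Y) = H(X) + H(Y) - H(X,Y)

Marginals:
P(X) = (1/3, 1/4, 5/12), H(X) = 1.0776 nats
P(Y) = (1/3, 1/4, 5/12), H(Y) = 1.0776 nats

Joint entropy: H(X,Y) = 2.1383 nats

I(X;Y) = 1.0776 + 1.0776 - 2.1383 = 0.0168 nats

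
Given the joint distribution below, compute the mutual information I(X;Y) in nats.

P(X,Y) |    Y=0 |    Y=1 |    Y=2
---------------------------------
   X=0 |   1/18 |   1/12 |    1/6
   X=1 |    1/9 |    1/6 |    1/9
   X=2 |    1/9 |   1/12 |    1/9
0.0326 nats

Mutual information: I(X;Y) = H(X) + H(Y) - H(X,Y)

Marginals:
P(X) = (11/36, 7/18, 11/36), H(X) = 1.0918 nats
P(Y) = (5/18, 1/3, 7/18), H(Y) = 1.0893 nats

Joint entropy: H(X,Y) = 2.1485 nats

I(X;Y) = 1.0918 + 1.0893 - 2.1485 = 0.0326 nats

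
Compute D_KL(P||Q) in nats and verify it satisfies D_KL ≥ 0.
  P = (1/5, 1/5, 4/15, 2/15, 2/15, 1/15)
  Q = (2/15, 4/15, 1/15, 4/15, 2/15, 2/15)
0.2546 nats

KL divergence satisfies the Gibbs inequality: D_KL(P||Q) ≥ 0 for all distributions P, Q.

D_KL(P||Q) = Σ p(x) log(p(x)/q(x))
Term by term:
  x=0: 1/5 × log_e[(1/5)/(2/15)] = 0.0811
  x=1: 1/5 × log_e[(1/5)/(4/15)] = -0.0575
  x=2: 4/15 × log_e[(4/15)/(1/15)] = 0.3697
  x=3: 2/15 × log_e[(2/15)/(4/15)] = -0.0924
  x=4: 2/15 × log_e[(2/15)/(2/15)] = 0.0000
  x=5: 1/15 × log_e[(1/15)/(2/15)] = -0.0462
D_KL(P||Q) = 0.2546 nats

D_KL(P||Q) = 0.2546 ≥ 0 ✓

This non-negativity is a fundamental property: relative entropy cannot be negative because it measures how different Q is from P.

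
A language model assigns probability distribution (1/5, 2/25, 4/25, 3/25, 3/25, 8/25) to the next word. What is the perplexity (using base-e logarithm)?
5.4230

Perplexity is e^H (or exp(H) for natural log).

First, H = -Σ p log p = 1.6906 nats
Perplexity = e^1.6906 = 5.4230

Interpretation: The model's uncertainty is equivalent to choosing uniformly among 5.4 options.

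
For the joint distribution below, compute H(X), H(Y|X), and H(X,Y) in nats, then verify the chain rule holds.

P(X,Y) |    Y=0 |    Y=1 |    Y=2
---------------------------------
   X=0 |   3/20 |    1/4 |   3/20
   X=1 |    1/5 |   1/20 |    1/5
H(X,Y) = 1.7093, H(X) = 0.6881, H(Y|X) = 1.0211 (all in nats)

Chain rule: H(X,Y) = H(X) + H(Y|X)

Left side — joint entropy directly:
H(X,Y) = -Σ p(x,y) log p(x,y) = 1.7093 nats

Right side — compute H(Y|X) from the conditional distributions:
P(X) = (11/20, 9/20), so H(X) = 0.6881 nats
H(Y|X) = Σ_x P(X=x) · H(Y|X=x):
  P(Y|X=0) = (3/11, 5/11, 3/11), H(Y|X=0) = 1.0671, weight P(X=0) = 11/20
  P(Y|X=1) = (4/9, 1/9, 4/9), H(Y|X=1) = 0.9650, weight P(X=1) = 9/20
H(Y|X) = 1.0211 nats

H(X) + H(Y|X) = 0.6881 + 1.0211 = 1.7093 nats

Both sides equal 1.7093 nats. ✓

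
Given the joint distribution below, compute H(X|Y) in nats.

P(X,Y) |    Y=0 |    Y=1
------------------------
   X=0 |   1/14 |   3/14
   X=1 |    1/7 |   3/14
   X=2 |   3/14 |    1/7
1.0519 nats

Using the chain rule: H(X|Y) = H(X,Y) - H(Y)

First, compute H(X,Y) = 1.7348 nats

Marginal P(Y) = (3/7, 4/7)
H(Y) = 0.6829 nats

H(X|Y) = H(X,Y) - H(Y) = 1.7348 - 0.6829 = 1.0519 nats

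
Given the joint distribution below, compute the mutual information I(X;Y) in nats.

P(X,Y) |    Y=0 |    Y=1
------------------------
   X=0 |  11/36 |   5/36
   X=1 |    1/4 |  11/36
0.0286 nats

Mutual information: I(X;Y) = H(X) + H(Y) - H(X,Y)

Marginals:
P(X) = (4/9, 5/9), H(X) = 0.6870 nats
P(Y) = (5/9, 4/9), H(Y) = 0.6870 nats

Joint entropy: H(X,Y) = 1.3453 nats

I(X;Y) = 0.6870 + 0.6870 - 1.3453 = 0.0286 nats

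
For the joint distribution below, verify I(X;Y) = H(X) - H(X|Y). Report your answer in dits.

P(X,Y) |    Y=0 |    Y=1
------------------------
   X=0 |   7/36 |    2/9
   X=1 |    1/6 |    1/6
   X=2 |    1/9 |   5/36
I(X;Y) = 0.0004 dits

Mutual information has multiple equivalent forms:
- I(X;Y) = H(X) - H(X|Y)
- I(X;Y) = H(Y) - H(Y|X)
- I(X;Y) = H(X) + H(Y) - H(X,Y)

Computing all quantities:
H(X) = 0.4680, H(Y) = 0.3004, H(X,Y) = 0.7679
H(X|Y) = 0.4676, H(Y|X) = 0.3000

Verification:
H(X) - H(X|Y) = 0.4680 - 0.4676 = 0.0004
H(Y) - H(Y|X) = 0.3004 - 0.3000 = 0.0004
H(X) + H(Y) - H(X,Y) = 0.4680 + 0.3004 - 0.7679 = 0.0004

All forms give I(X;Y) = 0.0004 dits. ✓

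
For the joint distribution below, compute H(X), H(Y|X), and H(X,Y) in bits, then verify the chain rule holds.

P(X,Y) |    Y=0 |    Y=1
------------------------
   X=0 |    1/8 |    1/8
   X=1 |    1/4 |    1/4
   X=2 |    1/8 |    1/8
H(X,Y) = 2.5000, H(X) = 1.5000, H(Y|X) = 1.0000 (all in bits)

Chain rule: H(X,Y) = H(X) + H(Y|X)

Left side — joint entropy directly:
H(X,Y) = -Σ p(x,y) log p(x,y) = 2.5000 bits

Right side — compute H(Y|X) from the conditional distributions:
P(X) = (1/4, 1/2, 1/4), so H(X) = 1.5000 bits
H(Y|X) = Σ_x P(X=x) · H(Y|X=x):
  P(Y|X=0) = (1/2, 1/2), H(Y|X=0) = 1.0000, weight P(X=0) = 1/4
  P(Y|X=1) = (1/2, 1/2), H(Y|X=1) = 1.0000, weight P(X=1) = 1/2
  P(Y|X=2) = (1/2, 1/2), H(Y|X=2) = 1.0000, weight P(X=2) = 1/4
H(Y|X) = 1.0000 bits

H(X) + H(Y|X) = 1.5000 + 1.0000 = 2.5000 bits

Both sides equal 2.5000 bits. ✓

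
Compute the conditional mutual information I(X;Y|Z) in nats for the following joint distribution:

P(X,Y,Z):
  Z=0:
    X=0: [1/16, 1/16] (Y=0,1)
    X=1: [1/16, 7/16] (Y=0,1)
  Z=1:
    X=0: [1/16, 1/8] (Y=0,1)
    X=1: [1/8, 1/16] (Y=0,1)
0.0590 nats

Conditional mutual information: I(X;Y|Z) = H(X|Z) + H(Y|Z) - H(X,Y|Z)

H(Z) = 0.6616
H(X,Z) = 1.2342 → H(X|Z) = 0.5727
H(Y,Z) = 1.2342 → H(Y|Z) = 0.5727
H(X,Y,Z) = 1.7480 → H(X,Y|Z) = 1.0864

I(X;Y|Z) = 0.5727 + 0.5727 - 1.0864 = 0.0590 nats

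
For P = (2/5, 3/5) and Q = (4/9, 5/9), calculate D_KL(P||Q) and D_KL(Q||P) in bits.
D_KL(P||Q) = 0.0058, D_KL(Q||P) = 0.0059

KL divergence is not symmetric: D_KL(P||Q) ≠ D_KL(Q||P) in general.

D_KL(P||Q) = 0.0058 bits
D_KL(Q||P) = 0.0059 bits

No, they are not equal!

This asymmetry is why KL divergence is not a true distance metric.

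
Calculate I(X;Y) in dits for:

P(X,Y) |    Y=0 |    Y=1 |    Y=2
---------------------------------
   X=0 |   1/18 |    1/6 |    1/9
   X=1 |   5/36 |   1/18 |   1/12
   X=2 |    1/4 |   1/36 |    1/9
0.0535 dits

Mutual information: I(X;Y) = H(X) + H(Y) - H(X,Y)

Marginals:
P(X) = (1/3, 5/18, 7/18), H(X) = 0.4731 dits
P(Y) = (4/9, 1/4, 11/36), H(Y) = 0.4644 dits

Joint entropy: H(X,Y) = 0.8840 dits

I(X;Y) = 0.4731 + 0.4644 - 0.8840 = 0.0535 dits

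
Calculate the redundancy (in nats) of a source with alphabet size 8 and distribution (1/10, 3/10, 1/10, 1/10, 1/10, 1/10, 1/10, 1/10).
0.1064 nats

Redundancy measures how far a source is from maximum entropy:
R = H_max - H(X)

Maximum entropy for 8 symbols: H_max = log_e(8) = 2.0794 nats
Actual entropy: H(X) = 1.9730 nats
Redundancy: R = 2.0794 - 1.9730 = 0.1064 nats

This redundancy represents potential for compression: the source could be compressed by 0.1064 nats per symbol.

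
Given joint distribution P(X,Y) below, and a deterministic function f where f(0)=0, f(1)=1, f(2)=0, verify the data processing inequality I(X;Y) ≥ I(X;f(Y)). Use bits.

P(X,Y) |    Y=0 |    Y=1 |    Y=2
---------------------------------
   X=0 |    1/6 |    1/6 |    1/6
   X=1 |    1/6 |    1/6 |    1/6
I(X;Y) = 0.0000, I(X;f(Y)) = 0.0000, inequality holds: 0.0000 ≥ 0.0000

Data Processing Inequality: For any Markov chain X → Y → Z, we have I(X;Y) ≥ I(X;Z).

Here Z = f(Y) is a deterministic function of Y, forming X → Y → Z.

Original I(X;Y) = 0.0000 bits

After applying f:
P(X,Z) where Z=f(Y):
- P(X,Z=0) = P(X,Y=0) + P(X,Y=2)
- P(X,Z=1) = P(X,Y=1)

I(X;Z) = I(X;f(Y)) = 0.0000 bits

Verification: 0.0000 ≥ 0.0000 ✓

Information cannot be created by processing; the function f can only lose information about X.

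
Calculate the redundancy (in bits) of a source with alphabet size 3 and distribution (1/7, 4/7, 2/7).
0.2062 bits

Redundancy measures how far a source is from maximum entropy:
R = H_max - H(X)

Maximum entropy for 3 symbols: H_max = log_2(3) = 1.5850 bits
Actual entropy: H(X) = 1.3788 bits
Redundancy: R = 1.5850 - 1.3788 = 0.2062 bits

This redundancy represents potential for compression: the source could be compressed by 0.2062 bits per symbol.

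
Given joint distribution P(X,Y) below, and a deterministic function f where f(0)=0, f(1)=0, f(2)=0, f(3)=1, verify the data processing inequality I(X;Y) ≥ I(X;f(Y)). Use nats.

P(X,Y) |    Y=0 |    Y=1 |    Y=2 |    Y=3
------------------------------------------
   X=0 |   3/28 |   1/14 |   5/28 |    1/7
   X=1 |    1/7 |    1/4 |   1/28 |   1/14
I(X;Y) = 0.1192, I(X;f(Y)) = 0.0154, inequality holds: 0.1192 ≥ 0.0154

Data Processing Inequality: For any Markov chain X → Y → Z, we have I(X;Y) ≥ I(X;Z).

Here Z = f(Y) is a deterministic function of Y, forming X → Y → Z.

Original I(X;Y) = 0.1192 nats

After applying f:
P(X,Z) where Z=f(Y):
- P(X,Z=0) = P(X,Y=0) + P(X,Y=1) + P(X,Y=2)
- P(X,Z=1) = P(X,Y=3)

I(X;Z) = I(X;f(Y)) = 0.0154 nats

Verification: 0.1192 ≥ 0.0154 ✓

Information cannot be created by processing; the function f can only lose information about X.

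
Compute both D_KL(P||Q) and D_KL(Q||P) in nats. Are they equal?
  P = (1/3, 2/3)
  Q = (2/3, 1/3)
D_KL(P||Q) = 0.2310, D_KL(Q||P) = 0.2310

KL divergence is not symmetric: D_KL(P||Q) ≠ D_KL(Q||P) in general.

D_KL(P||Q) = 0.2310 nats
D_KL(Q||P) = 0.2310 nats

In this case they happen to be equal (to 4 decimal places).

This asymmetry is why KL divergence is not a true distance metric.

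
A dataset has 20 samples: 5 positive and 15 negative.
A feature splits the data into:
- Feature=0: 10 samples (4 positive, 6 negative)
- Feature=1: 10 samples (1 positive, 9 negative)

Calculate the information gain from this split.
0.0913 bits

Information Gain = H(Y) - H(Y|Feature)

Before split:
P(positive) = 5/20 = 0.2500
H(Y) = 0.8113 bits

After split:
Feature=0: H = 0.9710 bits (weight = 10/20)
Feature=1: H = 0.4690 bits (weight = 10/20)
H(Y|Feature) = (10/20)×0.9710 + (10/20)×0.4690 = 0.7200 bits

Information Gain = 0.8113 - 0.7200 = 0.0913 bits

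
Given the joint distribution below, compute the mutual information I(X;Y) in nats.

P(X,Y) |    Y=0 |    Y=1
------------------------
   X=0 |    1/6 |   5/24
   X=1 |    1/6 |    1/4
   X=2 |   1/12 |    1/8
0.0010 nats

Mutual information: I(X;Y) = H(X) + H(Y) - H(X,Y)

Marginals:
P(X) = (3/8, 5/12, 5/24), H(X) = 1.0594 nats
P(Y) = (5/12, 7/12), H(Y) = 0.6792 nats

Joint entropy: H(X,Y) = 1.7376 nats

I(X;Y) = 1.0594 + 0.6792 - 1.7376 = 0.0010 nats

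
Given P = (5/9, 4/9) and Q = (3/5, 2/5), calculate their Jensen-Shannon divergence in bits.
0.0015 bits

Jensen-Shannon divergence is:
JSD(P||Q) = 0.5 × D_KL(P||M) + 0.5 × D_KL(Q||M)
where M = 0.5 × (P + Q) is the mixture distribution.

M = 0.5 × (5/9, 4/9) + 0.5 × (3/5, 2/5) = (0.577778, 0.422222)

D_KL(P||M) = 0.0015 bits
D_KL(Q||M) = 0.0015 bits

JSD(P||Q) = 0.5 × 0.0015 + 0.5 × 0.0015 = 0.0015 bits

Unlike KL divergence, JSD is symmetric and bounded: 0 ≤ JSD ≤ log(2).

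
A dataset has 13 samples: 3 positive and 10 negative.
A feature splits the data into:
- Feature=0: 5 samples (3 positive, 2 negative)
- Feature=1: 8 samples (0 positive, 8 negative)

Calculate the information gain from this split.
0.4059 bits

Information Gain = H(Y) - H(Y|Feature)

Before split:
P(positive) = 3/13 = 0.2308
H(Y) = 0.7793 bits

After split:
Feature=0: H = 0.9710 bits (weight = 5/13)
Feature=1: H = 0.0000 bits (weight = 8/13)
H(Y|Feature) = (5/13)×0.9710 + (8/13)×0.0000 = 0.3734 bits

Information Gain = 0.7793 - 0.3734 = 0.4059 bits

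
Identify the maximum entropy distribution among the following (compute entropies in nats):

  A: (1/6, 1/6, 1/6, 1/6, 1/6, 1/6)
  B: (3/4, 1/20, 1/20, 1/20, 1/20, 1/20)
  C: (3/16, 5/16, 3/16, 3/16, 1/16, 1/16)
A

For a discrete distribution over n outcomes, entropy is maximized by the uniform distribution.

Computing entropies:
H(A) = 1.7918 nats
H(B) = 0.9647 nats
H(C) = 1.6517 nats

The uniform distribution (where all probabilities equal 1/6) achieves the maximum entropy of log_e(6) = 1.7918 nats.

Distribution A has the highest entropy.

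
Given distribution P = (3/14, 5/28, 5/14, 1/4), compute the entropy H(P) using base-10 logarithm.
0.5872 dits

Shannon entropy is H(X) = -Σ p(x) log p(x).

For P = (3/14, 5/28, 5/14, 1/4):
H = -3/14 × log_10(3/14) -5/28 × log_10(5/28) -5/14 × log_10(5/14) -1/4 × log_10(1/4)
H = 0.5872 dits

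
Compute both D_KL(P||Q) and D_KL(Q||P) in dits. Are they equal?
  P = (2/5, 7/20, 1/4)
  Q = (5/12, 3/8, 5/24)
D_KL(P||Q) = 0.0022, D_KL(Q||P) = 0.0021

KL divergence is not symmetric: D_KL(P||Q) ≠ D_KL(Q||P) in general.

D_KL(P||Q) = 0.0022 dits
D_KL(Q||P) = 0.0021 dits

No, they are not equal!

This asymmetry is why KL divergence is not a true distance metric.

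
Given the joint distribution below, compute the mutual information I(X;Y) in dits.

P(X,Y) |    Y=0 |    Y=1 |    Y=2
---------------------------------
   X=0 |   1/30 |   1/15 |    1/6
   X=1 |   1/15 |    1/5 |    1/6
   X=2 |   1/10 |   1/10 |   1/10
0.0190 dits

Mutual information: I(X;Y) = H(X) + H(Y) - H(X,Y)

Marginals:
P(X) = (4/15, 13/30, 3/10), H(X) = 0.4673 dits
P(Y) = (1/5, 11/30, 13/30), H(Y) = 0.4569 dits

Joint entropy: H(X,Y) = 0.9052 dits

I(X;Y) = 0.4673 + 0.4569 - 0.9052 = 0.0190 dits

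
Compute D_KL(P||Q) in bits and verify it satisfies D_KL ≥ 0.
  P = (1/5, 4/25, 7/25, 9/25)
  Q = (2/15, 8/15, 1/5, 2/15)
0.4909 bits

KL divergence satisfies the Gibbs inequality: D_KL(P||Q) ≥ 0 for all distributions P, Q.

D_KL(P||Q) = Σ p(x) log(p(x)/q(x))
Term by term:
  x=0: 1/5 × log_2[(1/5)/(2/15)] = 0.1170
  x=1: 4/25 × log_2[(4/25)/(8/15)] = -0.2779
  x=2: 7/25 × log_2[(7/25)/(1/5)] = 0.1359
  x=3: 9/25 × log_2[(9/25)/(2/15)] = 0.5159
D_KL(P||Q) = 0.4909 bits

D_KL(P||Q) = 0.4909 ≥ 0 ✓

This non-negativity is a fundamental property: relative entropy cannot be negative because it measures how different Q is from P.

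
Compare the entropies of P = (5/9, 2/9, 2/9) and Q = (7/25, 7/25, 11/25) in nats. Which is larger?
Q

Computing entropies in nats:
H(P) = 0.9950
H(Q) = 1.0741

Distribution Q has higher entropy.

Intuition: The distribution closer to uniform (more spread out) has higher entropy.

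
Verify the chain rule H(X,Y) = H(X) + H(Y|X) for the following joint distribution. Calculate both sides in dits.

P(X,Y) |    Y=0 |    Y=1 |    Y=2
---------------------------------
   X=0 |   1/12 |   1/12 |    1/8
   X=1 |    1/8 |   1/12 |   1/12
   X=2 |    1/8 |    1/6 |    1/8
H(X,Y) = 0.9410, H(X) = 0.4706, H(Y|X) = 0.4704 (all in dits)

Chain rule: H(X,Y) = H(X) + H(Y|X)

Left side — joint entropy directly:
H(X,Y) = -Σ p(x,y) log p(x,y) = 0.9410 dits

Right side — compute H(Y|X) from the conditional distributions:
P(X) = (7/24, 7/24, 5/12), so H(X) = 0.4706 dits
H(Y|X) = Σ_x P(X=x) · H(Y|X=x):
  P(Y|X=0) = (2/7, 2/7, 3/7), H(Y|X=0) = 0.4686, weight P(X=0) = 7/24
  P(Y|X=1) = (3/7, 2/7, 2/7), H(Y|X=1) = 0.4686, weight P(X=1) = 7/24
  P(Y|X=2) = (3/10, 2/5, 3/10), H(Y|X=2) = 0.4729, weight P(X=2) = 5/12
H(Y|X) = 0.4704 dits

H(X) + H(Y|X) = 0.4706 + 0.4704 = 0.9410 dits

Both sides equal 0.9410 dits. ✓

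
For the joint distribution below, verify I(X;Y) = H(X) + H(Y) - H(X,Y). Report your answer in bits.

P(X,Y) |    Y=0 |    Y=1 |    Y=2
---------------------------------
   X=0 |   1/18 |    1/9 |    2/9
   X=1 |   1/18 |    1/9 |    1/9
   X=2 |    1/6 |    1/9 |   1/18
I(X;Y) = 0.1262 bits

Mutual information has multiple equivalent forms:
- I(X;Y) = H(X) - H(X|Y)
- I(X;Y) = H(Y) - H(Y|X)
- I(X;Y) = H(X) + H(Y) - H(X,Y)

Computing all quantities:
H(X) = 1.5715, H(Y) = 1.5715, H(X,Y) = 3.0169
H(X|Y) = 1.4453, H(Y|X) = 1.4453

Verification:
H(X) - H(X|Y) = 1.5715 - 1.4453 = 0.1262
H(Y) - H(Y|X) = 1.5715 - 1.4453 = 0.1262
H(X) + H(Y) - H(X,Y) = 1.5715 + 1.5715 - 3.0169 = 0.1262

All forms give I(X;Y) = 0.1262 bits. ✓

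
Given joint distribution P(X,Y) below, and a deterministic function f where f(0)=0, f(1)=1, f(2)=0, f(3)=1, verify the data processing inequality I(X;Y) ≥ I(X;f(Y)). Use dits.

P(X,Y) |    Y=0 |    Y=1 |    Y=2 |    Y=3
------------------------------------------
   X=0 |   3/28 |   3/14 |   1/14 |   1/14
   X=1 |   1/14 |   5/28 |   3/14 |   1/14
I(X;Y) = 0.0174, I(X;f(Y)) = 0.0048, inequality holds: 0.0174 ≥ 0.0048

Data Processing Inequality: For any Markov chain X → Y → Z, we have I(X;Y) ≥ I(X;Z).

Here Z = f(Y) is a deterministic function of Y, forming X → Y → Z.

Original I(X;Y) = 0.0174 dits

After applying f:
P(X,Z) where Z=f(Y):
- P(X,Z=0) = P(X,Y=0) + P(X,Y=2)
- P(X,Z=1) = P(X,Y=1) + P(X,Y=3)

I(X;Z) = I(X;f(Y)) = 0.0048 dits

Verification: 0.0174 ≥ 0.0048 ✓

Information cannot be created by processing; the function f can only lose information about X.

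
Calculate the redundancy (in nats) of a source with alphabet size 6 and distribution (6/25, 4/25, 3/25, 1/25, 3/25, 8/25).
0.1538 nats

Redundancy measures how far a source is from maximum entropy:
R = H_max - H(X)

Maximum entropy for 6 symbols: H_max = log_e(6) = 1.7918 nats
Actual entropy: H(X) = 1.6380 nats
Redundancy: R = 1.7918 - 1.6380 = 0.1538 nats

This redundancy represents potential for compression: the source could be compressed by 0.1538 nats per symbol.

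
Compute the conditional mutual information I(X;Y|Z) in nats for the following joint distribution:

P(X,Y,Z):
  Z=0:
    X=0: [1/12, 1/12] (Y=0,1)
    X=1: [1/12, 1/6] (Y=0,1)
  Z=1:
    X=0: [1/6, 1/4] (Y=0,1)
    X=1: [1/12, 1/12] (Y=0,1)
0.0082 nats

Conditional mutual information: I(X;Y|Z) = H(X|Z) + H(Y|Z) - H(X,Y|Z)

H(Z) = 0.6792
H(X,Z) = 1.3086 → H(X|Z) = 0.6294
H(Y,Z) = 1.3580 → H(Y|Z) = 0.6788
H(X,Y,Z) = 1.9792 → H(X,Y|Z) = 1.3000

I(X;Y|Z) = 0.6294 + 0.6788 - 1.3000 = 0.0082 nats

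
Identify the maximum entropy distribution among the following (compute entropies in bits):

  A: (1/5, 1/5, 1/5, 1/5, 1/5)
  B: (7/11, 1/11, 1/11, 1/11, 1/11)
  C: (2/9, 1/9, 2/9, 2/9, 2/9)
A

For a discrete distribution over n outcomes, entropy is maximized by the uniform distribution.

Computing entropies:
H(A) = 2.3219 bits
H(B) = 1.6729 bits
H(C) = 2.2810 bits

The uniform distribution (where all probabilities equal 1/5) achieves the maximum entropy of log_2(5) = 2.3219 bits.

Distribution A has the highest entropy.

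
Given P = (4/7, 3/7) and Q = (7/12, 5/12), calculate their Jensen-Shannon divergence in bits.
0.0001 bits

Jensen-Shannon divergence is:
JSD(P||Q) = 0.5 × D_KL(P||M) + 0.5 × D_KL(Q||M)
where M = 0.5 × (P + Q) is the mixture distribution.

M = 0.5 × (4/7, 3/7) + 0.5 × (7/12, 5/12) = (0.577381, 0.422619)

D_KL(P||M) = 0.0001 bits
D_KL(Q||M) = 0.0001 bits

JSD(P||Q) = 0.5 × 0.0001 + 0.5 × 0.0001 = 0.0001 bits

Unlike KL divergence, JSD is symmetric and bounded: 0 ≤ JSD ≤ log(2).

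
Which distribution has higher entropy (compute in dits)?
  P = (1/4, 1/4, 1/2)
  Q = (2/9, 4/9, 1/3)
Q

Computing entropies in dits:
H(P) = 0.4515
H(Q) = 0.4607

Distribution Q has higher entropy.

Intuition: The distribution closer to uniform (more spread out) has higher entropy.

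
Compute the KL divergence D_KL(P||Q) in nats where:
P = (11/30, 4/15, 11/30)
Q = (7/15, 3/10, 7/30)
0.0459 nats

KL divergence: D_KL(P||Q) = Σ p(x) log(p(x)/q(x))

Computing term by term:
  x=0: 11/30 × log_e[(11/30)/(7/15)] = 11/30 × -0.2412 = -0.0884
  x=1: 4/15 × log_e[(4/15)/(3/10)] = 4/15 × -0.1178 = -0.0314
  x=2: 11/30 × log_e[(11/30)/(7/30)] = 11/30 × 0.4520 = 0.1657

D_KL(P||Q) = 0.0459 nats

Note: KL divergence is always non-negative and equals 0 iff P = Q.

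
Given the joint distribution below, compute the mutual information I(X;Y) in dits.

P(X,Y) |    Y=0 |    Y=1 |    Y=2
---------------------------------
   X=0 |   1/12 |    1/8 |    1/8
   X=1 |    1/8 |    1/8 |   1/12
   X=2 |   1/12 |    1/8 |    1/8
0.0049 dits

Mutual information: I(X;Y) = H(X) + H(Y) - H(X,Y)

Marginals:
P(X) = (1/3, 1/3, 1/3), H(X) = 0.4771 dits
P(Y) = (7/24, 3/8, 1/3), H(Y) = 0.4749 dits

Joint entropy: H(X,Y) = 0.9471 dits

I(X;Y) = 0.4771 + 0.4749 - 0.9471 = 0.0049 dits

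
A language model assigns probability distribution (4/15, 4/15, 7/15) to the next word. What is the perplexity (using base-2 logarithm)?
2.8881

Perplexity is 2^H (or exp(H) for natural log).

First, H = -Σ p log p = 1.5301 bits
Perplexity = 2^1.5301 = 2.8881

Interpretation: The model's uncertainty is equivalent to choosing uniformly among 2.9 options.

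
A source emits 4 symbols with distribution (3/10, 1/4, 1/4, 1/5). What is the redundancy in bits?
0.0145 bits

Redundancy measures how far a source is from maximum entropy:
R = H_max - H(X)

Maximum entropy for 4 symbols: H_max = log_2(4) = 2.0000 bits
Actual entropy: H(X) = 1.9855 bits
Redundancy: R = 2.0000 - 1.9855 = 0.0145 bits

This redundancy represents potential for compression: the source could be compressed by 0.0145 bits per symbol.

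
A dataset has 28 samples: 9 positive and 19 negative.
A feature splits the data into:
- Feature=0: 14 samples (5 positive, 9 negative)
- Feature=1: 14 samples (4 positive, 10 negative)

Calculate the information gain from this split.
0.0042 bits

Information Gain = H(Y) - H(Y|Feature)

Before split:
P(positive) = 9/28 = 0.3214
H(Y) = 0.9059 bits

After split:
Feature=0: H = 0.9403 bits (weight = 14/28)
Feature=1: H = 0.8631 bits (weight = 14/28)
H(Y|Feature) = (14/28)×0.9403 + (14/28)×0.8631 = 0.9017 bits

Information Gain = 0.9059 - 0.9017 = 0.0042 bits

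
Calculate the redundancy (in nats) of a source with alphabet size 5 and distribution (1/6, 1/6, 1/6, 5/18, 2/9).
0.0235 nats

Redundancy measures how far a source is from maximum entropy:
R = H_max - H(X)

Maximum entropy for 5 symbols: H_max = log_e(5) = 1.6094 nats
Actual entropy: H(X) = 1.5859 nats
Redundancy: R = 1.6094 - 1.5859 = 0.0235 nats

This redundancy represents potential for compression: the source could be compressed by 0.0235 nats per symbol.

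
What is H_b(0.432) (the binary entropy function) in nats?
0.6839 nats

The binary entropy function is:
H(p) = -p log(p) - (1-p) log(1-p)

H(0.432) = -0.432 × log_e(0.432) - 0.568 × log_e(0.568)
H(0.432) = 0.6839 nats

Note: Binary entropy is maximized at p=0.5 (H=1 bit) and minimized at p=0 or p=1 (H=0).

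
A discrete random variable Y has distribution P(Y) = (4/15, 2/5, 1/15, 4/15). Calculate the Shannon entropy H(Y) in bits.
1.8062 bits

Shannon entropy is H(X) = -Σ p(x) log p(x).

For P = (4/15, 2/5, 1/15, 4/15):
H = -4/15 × log_2(4/15) -2/5 × log_2(2/5) -1/15 × log_2(1/15) -4/15 × log_2(4/15)
H = 1.8062 bits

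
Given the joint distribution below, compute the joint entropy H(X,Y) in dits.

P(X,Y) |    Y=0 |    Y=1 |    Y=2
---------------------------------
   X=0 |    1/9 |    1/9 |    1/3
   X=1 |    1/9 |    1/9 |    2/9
0.7283 dits

Joint entropy is H(X,Y) = -Σ_{x,y} p(x,y) log p(x,y).

Summing over all non-zero entries:
H(X,Y) = -[1/9·log_10(1/9) + 1/9·log_10(1/9) + 1/3·log_10(1/3) + 1/9·log_10(1/9) + 1/9·log_10(1/9) + 2/9·log_10(2/9)]
H(X,Y) = 0.7283 dits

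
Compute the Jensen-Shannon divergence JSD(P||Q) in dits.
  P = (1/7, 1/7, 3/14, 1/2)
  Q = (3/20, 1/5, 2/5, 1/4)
0.0165 dits

Jensen-Shannon divergence is:
JSD(P||Q) = 0.5 × D_KL(P||M) + 0.5 × D_KL(Q||M)
where M = 0.5 × (P + Q) is the mixture distribution.

M = 0.5 × (1/7, 1/7, 3/14, 1/2) + 0.5 × (3/20, 1/5, 2/5, 1/4) = (0.146429, 6/35, 0.307143, 3/8)

D_KL(P||M) = 0.0161 dits
D_KL(Q||M) = 0.0168 dits

JSD(P||Q) = 0.5 × 0.0161 + 0.5 × 0.0168 = 0.0165 dits

Unlike KL divergence, JSD is symmetric and bounded: 0 ≤ JSD ≤ log(2).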